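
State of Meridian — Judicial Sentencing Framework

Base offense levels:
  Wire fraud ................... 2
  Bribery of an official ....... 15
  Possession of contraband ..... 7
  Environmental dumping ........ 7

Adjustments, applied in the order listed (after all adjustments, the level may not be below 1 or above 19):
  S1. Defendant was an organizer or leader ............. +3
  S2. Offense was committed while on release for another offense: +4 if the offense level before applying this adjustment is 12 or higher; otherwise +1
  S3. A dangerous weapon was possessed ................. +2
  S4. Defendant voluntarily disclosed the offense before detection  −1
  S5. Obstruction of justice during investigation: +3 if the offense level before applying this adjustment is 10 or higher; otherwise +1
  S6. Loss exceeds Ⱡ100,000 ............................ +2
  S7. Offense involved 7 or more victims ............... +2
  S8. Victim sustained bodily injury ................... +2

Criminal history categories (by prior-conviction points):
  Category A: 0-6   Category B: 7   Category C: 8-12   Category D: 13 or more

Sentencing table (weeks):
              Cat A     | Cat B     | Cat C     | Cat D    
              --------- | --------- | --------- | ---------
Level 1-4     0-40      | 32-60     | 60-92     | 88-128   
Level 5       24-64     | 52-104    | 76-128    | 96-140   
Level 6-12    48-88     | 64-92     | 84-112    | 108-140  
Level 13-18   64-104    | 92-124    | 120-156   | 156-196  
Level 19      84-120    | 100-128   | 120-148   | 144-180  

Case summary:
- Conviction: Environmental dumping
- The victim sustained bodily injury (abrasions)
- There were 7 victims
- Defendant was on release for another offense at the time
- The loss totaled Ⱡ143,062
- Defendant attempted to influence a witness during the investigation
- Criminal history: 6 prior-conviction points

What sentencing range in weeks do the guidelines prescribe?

64-104 weeks

Base offense level for environmental dumping: 7.
S1 does not apply.
S2 applies (level before this adjustment is 7 < 12, so +1): 7 + 1 = 8.
S3 does not apply.
S4 does not apply.
S5 applies (level before this adjustment is 8 < 10, so +1): 8 + 1 = 9.
S6 applies: 9 + 2 = 11.
S7 applies: 11 + 2 = 13.
S8 applies: 13 + 2 = 15.
Final offense level: 15.
Criminal history: 6 prior points → Category A (0-6).
Level 15 falls in the 13-18 band.
Grid: Level 13-18 × Category A = 64-104 weeks.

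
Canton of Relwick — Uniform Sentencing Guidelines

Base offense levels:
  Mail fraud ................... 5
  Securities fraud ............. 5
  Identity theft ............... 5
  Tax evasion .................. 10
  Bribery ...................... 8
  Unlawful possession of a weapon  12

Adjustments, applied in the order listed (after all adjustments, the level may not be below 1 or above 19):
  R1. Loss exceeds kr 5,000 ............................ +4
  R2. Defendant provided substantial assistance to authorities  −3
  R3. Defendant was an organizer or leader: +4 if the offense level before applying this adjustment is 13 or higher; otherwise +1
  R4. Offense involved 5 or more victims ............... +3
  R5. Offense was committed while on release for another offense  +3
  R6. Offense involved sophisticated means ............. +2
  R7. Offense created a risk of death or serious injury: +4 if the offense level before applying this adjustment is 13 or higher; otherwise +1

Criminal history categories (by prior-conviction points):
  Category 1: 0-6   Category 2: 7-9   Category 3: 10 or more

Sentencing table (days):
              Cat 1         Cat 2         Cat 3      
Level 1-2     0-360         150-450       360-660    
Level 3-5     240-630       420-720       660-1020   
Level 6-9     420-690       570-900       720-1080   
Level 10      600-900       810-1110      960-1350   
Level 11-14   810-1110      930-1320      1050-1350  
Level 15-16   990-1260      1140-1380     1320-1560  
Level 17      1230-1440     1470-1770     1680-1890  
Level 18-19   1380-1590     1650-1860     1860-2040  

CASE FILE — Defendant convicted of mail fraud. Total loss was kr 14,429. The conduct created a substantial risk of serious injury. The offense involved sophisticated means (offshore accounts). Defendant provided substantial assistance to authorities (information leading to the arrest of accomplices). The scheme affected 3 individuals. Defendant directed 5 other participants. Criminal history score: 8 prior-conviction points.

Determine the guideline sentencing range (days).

Base offense level for mail fraud: 5.
R1 applies: 5 + 4 = 9.
R2 applies: 9 − 3 = 6.
R3 applies (level before this adjustment is 6 < 13, so +1): 6 + 1 = 7.
R5 does not apply.
R6 applies: 7 + 2 = 9.
R7 applies (level before this adjustment is 9 < 13, so +1): 9 + 1 = 10.
Final offense level: 10.
Criminal history: 8 prior points → Category 2 (7-9).
Level 10 falls in the 10 band.
Grid: Level 10 × Category 2 = 810-1110 days.

810-1110 days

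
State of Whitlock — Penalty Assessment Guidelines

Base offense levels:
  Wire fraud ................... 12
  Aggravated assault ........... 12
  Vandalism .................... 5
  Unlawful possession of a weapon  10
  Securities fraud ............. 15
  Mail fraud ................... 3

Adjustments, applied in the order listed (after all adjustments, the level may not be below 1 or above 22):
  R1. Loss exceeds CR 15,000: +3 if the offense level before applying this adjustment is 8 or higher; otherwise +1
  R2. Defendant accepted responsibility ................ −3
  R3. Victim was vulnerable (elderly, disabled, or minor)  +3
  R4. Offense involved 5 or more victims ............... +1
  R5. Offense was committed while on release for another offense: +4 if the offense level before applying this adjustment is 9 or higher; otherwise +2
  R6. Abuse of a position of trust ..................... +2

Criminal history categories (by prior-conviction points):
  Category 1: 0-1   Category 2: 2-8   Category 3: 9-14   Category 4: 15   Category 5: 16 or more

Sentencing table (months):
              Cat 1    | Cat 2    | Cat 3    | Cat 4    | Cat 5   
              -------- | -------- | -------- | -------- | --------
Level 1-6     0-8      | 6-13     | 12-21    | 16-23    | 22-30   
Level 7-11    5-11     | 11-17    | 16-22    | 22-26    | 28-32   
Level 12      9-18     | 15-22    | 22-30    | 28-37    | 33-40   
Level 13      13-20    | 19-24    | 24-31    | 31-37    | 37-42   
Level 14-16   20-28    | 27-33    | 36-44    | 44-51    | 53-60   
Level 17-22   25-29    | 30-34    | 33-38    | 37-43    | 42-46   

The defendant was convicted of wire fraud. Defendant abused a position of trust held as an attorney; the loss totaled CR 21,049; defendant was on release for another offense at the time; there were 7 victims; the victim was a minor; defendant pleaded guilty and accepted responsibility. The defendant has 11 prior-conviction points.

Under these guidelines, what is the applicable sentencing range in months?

Base offense level for wire fraud: 12.
R1 applies (level before this adjustment is 12 ≥ 8, so +3): 12 + 3 = 15.
R2 applies: 15 − 3 = 12.
R3 applies: 12 + 3 = 15.
R4 applies: 15 + 1 = 16.
R5 applies (level before this adjustment is 16 ≥ 9, so +4): 16 + 4 = 20.
R6 applies: 20 + 2 = 22.
Final offense level: 22.
Criminal history: 11 prior points → Category 3 (9-14).
Level 22 falls in the 17-22 band.
Grid: Level 17-22 × Category 3 = 33-38 months.

33-38 months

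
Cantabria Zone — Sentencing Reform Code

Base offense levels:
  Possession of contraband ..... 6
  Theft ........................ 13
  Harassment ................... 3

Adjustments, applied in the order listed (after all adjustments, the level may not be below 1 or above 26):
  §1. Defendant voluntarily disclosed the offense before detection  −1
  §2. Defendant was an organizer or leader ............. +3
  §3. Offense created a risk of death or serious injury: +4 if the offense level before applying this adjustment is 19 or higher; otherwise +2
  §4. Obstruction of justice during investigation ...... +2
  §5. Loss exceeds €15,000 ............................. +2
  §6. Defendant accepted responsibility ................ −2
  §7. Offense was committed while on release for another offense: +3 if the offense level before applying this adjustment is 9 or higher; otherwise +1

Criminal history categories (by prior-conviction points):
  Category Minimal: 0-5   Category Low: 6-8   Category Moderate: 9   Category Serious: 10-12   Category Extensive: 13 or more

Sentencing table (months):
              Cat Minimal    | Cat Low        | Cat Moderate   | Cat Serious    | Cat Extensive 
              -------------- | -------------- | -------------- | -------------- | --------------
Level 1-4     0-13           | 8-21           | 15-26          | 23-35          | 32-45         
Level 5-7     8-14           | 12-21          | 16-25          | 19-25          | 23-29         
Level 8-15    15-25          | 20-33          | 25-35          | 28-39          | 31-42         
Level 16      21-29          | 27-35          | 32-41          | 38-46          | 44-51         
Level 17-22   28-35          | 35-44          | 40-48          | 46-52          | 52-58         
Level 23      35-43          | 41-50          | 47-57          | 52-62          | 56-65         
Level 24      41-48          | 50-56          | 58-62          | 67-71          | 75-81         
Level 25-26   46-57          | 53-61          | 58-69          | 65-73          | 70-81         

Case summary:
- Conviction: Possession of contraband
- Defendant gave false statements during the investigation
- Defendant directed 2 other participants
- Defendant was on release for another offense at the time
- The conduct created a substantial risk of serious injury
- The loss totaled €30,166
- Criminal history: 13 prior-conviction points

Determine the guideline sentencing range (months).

52-58 months

Base offense level for possession of contraband: 6.
§1 does not apply.
§2 applies: 6 + 3 = 9.
§3 applies (level before this adjustment is 9 < 19, so +2): 9 + 2 = 11.
§4 applies: 11 + 2 = 13.
§5 applies: 13 + 2 = 15.
§6 does not apply.
§7 applies (level before this adjustment is 15 ≥ 9, so +3): 15 + 3 = 18.
Final offense level: 18.
Criminal history: 13 prior points → Category Extensive (13+).
Level 18 falls in the 17-22 band.
Grid: Level 17-22 × Category Extensive = 52-58 months.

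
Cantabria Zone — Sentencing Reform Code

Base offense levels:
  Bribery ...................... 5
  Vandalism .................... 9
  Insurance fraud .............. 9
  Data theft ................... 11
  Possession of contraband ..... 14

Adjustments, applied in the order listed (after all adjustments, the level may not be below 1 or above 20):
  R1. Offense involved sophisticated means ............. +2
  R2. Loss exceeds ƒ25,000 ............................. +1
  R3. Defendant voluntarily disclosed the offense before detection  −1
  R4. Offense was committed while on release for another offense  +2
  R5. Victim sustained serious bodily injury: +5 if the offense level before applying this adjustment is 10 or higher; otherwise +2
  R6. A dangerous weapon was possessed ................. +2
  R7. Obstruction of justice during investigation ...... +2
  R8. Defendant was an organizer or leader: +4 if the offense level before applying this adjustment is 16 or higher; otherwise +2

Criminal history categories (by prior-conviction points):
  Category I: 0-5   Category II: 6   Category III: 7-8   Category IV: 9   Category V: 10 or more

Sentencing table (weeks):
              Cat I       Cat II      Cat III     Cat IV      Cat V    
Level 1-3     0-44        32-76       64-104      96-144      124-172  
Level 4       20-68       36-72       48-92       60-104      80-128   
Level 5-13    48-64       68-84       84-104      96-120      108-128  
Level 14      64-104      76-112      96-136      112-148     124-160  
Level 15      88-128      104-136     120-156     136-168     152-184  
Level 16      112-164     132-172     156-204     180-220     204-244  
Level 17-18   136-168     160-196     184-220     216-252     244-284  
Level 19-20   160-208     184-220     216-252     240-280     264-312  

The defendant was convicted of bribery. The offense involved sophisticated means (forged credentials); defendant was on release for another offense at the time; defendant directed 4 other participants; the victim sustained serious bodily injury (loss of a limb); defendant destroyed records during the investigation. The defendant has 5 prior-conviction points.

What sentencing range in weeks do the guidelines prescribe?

Base offense level for bribery: 5.
R1 applies: 5 + 2 = 7.
R4 applies: 7 + 2 = 9.
R5 applies (level before this adjustment is 9 < 10, so +2): 9 + 2 = 11.
R6 does not apply.
R7 applies: 11 + 2 = 13.
R8 applies (level before this adjustment is 13 < 16, so +2): 13 + 2 = 15.
Final offense level: 15.
Criminal history: 5 prior points → Category I (0-5).
Level 15 falls in the 15 band.
Grid: Level 15 × Category I = 88-128 weeks.

88-128 weeks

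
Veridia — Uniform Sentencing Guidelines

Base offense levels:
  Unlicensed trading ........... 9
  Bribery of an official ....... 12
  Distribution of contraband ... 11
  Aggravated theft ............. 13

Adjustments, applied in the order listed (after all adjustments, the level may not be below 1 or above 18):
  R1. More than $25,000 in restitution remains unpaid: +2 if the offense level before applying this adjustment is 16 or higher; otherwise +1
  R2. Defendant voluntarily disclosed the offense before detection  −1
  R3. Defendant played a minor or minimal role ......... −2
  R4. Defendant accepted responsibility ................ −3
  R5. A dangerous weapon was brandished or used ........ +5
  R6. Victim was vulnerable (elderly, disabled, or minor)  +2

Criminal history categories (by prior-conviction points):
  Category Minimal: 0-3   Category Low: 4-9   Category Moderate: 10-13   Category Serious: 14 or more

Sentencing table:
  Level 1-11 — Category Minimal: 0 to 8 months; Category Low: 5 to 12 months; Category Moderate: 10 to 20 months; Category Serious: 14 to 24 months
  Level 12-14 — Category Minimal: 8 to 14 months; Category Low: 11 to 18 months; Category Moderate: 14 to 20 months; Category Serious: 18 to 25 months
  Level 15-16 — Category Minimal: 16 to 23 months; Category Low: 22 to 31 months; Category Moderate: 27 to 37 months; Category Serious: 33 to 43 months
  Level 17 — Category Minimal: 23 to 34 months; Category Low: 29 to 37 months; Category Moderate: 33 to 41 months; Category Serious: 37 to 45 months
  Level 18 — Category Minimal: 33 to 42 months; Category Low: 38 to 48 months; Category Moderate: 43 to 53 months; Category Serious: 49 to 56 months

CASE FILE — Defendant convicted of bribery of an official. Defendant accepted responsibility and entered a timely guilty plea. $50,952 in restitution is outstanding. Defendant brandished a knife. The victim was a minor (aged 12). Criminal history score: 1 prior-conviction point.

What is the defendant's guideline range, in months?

Base offense level for bribery of an official: 12.
R1 applies (level before this adjustment is 12 < 16, so +1): 12 + 1 = 13.
R4 applies: 13 − 3 = 10.
R5 applies: 10 + 5 = 15.
R6 applies: 15 + 2 = 17.
Final offense level: 17.
Criminal history: 1 prior point → Category Minimal (0-3).
Level 17 falls in the 17 band.
Grid: Level 17 × Category Minimal = 23-34 months.

23-34 months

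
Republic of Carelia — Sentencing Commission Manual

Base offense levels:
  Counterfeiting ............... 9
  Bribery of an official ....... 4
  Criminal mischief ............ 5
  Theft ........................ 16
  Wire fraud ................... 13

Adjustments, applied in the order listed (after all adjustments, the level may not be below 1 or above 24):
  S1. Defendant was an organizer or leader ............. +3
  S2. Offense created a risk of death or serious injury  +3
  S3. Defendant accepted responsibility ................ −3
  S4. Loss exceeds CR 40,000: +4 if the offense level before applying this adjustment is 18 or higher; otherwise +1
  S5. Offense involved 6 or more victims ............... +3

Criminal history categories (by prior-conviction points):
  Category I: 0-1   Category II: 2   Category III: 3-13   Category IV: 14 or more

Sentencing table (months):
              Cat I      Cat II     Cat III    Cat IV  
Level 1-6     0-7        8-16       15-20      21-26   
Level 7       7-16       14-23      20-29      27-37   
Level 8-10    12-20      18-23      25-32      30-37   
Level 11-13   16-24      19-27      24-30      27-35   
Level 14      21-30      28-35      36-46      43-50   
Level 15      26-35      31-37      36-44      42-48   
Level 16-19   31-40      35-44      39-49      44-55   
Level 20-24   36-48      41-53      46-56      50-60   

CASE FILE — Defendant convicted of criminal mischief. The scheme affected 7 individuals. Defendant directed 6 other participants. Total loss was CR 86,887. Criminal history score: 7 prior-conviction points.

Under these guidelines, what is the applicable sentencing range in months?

24-30 months

Base offense level for criminal mischief: 5.
S1 applies: 5 + 3 = 8.
S4 applies (level before this adjustment is 8 < 18, so +1): 8 + 1 = 9.
S5 applies: 9 + 3 = 12.
Final offense level: 12.
Criminal history: 7 prior points → Category III (3-13).
Level 12 falls in the 11-13 band.
Grid: Level 11-13 × Category III = 24-30 months.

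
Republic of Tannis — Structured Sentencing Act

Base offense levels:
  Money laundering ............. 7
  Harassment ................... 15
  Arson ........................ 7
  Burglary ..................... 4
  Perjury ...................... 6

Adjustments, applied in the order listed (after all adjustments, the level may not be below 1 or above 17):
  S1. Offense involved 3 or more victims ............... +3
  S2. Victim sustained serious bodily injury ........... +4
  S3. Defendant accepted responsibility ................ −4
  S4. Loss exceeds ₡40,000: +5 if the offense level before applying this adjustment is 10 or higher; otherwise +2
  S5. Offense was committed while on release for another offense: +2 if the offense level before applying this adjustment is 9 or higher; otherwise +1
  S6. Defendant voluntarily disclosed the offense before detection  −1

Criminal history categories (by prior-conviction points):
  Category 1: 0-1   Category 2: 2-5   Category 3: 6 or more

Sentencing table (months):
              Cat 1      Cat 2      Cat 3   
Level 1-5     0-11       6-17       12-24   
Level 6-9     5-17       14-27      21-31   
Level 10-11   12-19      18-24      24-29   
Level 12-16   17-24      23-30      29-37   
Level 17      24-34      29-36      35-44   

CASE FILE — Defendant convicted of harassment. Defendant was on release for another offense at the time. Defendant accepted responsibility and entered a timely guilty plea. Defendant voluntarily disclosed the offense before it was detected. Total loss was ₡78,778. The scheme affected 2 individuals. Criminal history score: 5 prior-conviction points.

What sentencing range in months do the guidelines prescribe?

29-36 months

Base offense level for harassment: 15.
S2 does not apply.
S3 applies: 15 − 4 = 11.
S4 applies (level before this adjustment is 11 ≥ 10, so +5): 11 + 5 = 16.
S5 applies (level before this adjustment is 16 ≥ 9, so +2): 16 + 2 = 18.
S6 applies: 18 − 1 = 17.
Final offense level: 17.
Criminal history: 5 prior points → Category 2 (2-5).
Level 17 falls in the 17 band.
Grid: Level 17 × Category 2 = 29-36 months.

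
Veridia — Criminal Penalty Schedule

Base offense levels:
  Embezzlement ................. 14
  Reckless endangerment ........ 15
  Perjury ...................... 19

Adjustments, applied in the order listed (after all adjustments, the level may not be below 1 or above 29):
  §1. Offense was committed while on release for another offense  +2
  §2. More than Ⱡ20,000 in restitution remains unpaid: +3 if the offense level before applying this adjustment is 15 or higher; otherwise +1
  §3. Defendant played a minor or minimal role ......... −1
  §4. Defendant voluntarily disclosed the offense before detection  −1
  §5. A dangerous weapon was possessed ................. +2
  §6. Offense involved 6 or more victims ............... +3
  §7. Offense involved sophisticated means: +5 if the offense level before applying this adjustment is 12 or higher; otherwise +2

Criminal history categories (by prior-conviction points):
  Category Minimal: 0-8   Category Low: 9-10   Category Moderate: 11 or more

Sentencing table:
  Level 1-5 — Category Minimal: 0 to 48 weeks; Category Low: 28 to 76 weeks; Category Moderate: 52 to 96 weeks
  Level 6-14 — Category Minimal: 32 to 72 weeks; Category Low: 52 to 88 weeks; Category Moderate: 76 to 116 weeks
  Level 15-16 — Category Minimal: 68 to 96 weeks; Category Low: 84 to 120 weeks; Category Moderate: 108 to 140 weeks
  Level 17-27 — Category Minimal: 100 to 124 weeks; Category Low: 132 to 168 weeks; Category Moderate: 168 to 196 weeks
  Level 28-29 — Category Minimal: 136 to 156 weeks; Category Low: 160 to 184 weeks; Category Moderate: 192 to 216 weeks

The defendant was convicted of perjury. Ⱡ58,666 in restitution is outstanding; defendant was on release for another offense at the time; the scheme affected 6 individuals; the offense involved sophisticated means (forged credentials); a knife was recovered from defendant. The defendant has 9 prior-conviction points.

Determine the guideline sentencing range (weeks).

160-184 weeks

Base offense level for perjury: 19.
§1 applies: 19 + 2 = 21.
§2 applies (level before this adjustment is 21 ≥ 15, so +3): 21 + 3 = 24.
§3 does not apply.
§4 does not apply.
§5 applies: 24 + 2 = 26.
§6 applies: 26 + 3 = 29.
§7 applies (level before this adjustment is 29 ≥ 12, so +5): 29 + 5 = 34.
Level 34 exceeds the maximum of 29; capped at 29.
Final offense level: 29.
Criminal history: 9 prior points → Category Low (9-10).
Level 29 falls in the 28-29 band.
Grid: Level 28-29 × Category Low = 160-184 weeks.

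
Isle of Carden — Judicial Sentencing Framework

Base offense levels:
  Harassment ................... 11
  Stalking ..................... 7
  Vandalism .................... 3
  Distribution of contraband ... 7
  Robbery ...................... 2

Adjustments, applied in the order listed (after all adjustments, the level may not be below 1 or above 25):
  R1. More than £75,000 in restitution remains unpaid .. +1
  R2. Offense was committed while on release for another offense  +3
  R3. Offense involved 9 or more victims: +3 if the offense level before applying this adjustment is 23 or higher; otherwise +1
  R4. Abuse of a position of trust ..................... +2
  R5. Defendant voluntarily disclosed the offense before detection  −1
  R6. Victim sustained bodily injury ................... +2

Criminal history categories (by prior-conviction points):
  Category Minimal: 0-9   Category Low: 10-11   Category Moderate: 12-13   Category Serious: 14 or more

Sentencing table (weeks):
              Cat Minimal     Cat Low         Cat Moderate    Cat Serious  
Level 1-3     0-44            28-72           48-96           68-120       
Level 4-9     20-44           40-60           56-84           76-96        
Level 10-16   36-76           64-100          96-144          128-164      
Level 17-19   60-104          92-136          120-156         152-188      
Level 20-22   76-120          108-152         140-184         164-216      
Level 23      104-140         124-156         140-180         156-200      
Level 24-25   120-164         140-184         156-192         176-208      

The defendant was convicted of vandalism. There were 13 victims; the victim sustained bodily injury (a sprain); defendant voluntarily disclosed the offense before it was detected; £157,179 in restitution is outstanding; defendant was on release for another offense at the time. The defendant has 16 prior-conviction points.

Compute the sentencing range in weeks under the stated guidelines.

Base offense level for vandalism: 3.
R1 applies: 3 + 1 = 4.
R2 applies: 4 + 3 = 7.
R3 applies (level before this adjustment is 7 < 23, so +1): 7 + 1 = 8.
R5 applies: 8 − 1 = 7.
R6 applies: 7 + 2 = 9.
Final offense level: 9.
Criminal history: 16 prior points → Category Serious (14+).
Level 9 falls in the 4-9 band.
Grid: Level 4-9 × Category Serious = 76-96 weeks.

76-96 weeks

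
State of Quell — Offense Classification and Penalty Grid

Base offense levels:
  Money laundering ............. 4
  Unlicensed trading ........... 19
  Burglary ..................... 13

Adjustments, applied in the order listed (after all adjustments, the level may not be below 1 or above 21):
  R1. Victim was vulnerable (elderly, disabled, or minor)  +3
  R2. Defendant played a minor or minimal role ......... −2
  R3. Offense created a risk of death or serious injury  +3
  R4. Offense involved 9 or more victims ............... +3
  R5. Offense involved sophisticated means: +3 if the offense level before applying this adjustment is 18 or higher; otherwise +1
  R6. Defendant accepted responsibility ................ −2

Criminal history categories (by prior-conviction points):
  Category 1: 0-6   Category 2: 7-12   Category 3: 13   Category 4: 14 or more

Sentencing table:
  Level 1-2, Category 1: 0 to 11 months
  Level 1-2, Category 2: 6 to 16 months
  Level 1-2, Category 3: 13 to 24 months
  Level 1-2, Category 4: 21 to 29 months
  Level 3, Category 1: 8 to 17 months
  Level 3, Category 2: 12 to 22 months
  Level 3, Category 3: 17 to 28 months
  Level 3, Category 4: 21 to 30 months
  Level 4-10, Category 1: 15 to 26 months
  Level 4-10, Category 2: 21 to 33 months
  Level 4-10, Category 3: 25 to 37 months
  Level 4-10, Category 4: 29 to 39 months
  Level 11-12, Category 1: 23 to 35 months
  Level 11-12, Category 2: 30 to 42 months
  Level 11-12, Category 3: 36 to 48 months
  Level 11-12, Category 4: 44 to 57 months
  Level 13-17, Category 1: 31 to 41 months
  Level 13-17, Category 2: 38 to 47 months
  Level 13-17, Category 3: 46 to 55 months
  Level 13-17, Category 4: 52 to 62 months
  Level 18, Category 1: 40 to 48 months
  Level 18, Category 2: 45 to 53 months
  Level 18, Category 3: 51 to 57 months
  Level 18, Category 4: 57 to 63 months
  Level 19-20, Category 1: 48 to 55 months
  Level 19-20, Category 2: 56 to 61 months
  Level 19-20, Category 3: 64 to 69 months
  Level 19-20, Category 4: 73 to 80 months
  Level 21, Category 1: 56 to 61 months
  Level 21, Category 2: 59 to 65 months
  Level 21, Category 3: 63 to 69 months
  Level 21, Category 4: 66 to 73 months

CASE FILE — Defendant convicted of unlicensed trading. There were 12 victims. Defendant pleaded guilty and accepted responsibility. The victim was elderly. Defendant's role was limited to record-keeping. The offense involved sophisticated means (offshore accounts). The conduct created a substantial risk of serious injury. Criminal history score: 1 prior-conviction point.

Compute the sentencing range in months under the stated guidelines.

56-61 months

Base offense level for unlicensed trading: 19.
R1 applies: 19 + 3 = 22.
R2 applies: 22 − 2 = 20.
R3 applies: 20 + 3 = 23.
R4 applies: 23 + 3 = 26.
R5 applies (level before this adjustment is 26 ≥ 18, so +3): 26 + 3 = 29.
R6 applies: 29 − 2 = 27.
Level 27 exceeds the maximum of 21; capped at 21.
Final offense level: 21.
Criminal history: 1 prior point → Category 1 (0-6).
Level 21 falls in the 21 band.
Grid: Level 21 × Category 1 = 56-61 months.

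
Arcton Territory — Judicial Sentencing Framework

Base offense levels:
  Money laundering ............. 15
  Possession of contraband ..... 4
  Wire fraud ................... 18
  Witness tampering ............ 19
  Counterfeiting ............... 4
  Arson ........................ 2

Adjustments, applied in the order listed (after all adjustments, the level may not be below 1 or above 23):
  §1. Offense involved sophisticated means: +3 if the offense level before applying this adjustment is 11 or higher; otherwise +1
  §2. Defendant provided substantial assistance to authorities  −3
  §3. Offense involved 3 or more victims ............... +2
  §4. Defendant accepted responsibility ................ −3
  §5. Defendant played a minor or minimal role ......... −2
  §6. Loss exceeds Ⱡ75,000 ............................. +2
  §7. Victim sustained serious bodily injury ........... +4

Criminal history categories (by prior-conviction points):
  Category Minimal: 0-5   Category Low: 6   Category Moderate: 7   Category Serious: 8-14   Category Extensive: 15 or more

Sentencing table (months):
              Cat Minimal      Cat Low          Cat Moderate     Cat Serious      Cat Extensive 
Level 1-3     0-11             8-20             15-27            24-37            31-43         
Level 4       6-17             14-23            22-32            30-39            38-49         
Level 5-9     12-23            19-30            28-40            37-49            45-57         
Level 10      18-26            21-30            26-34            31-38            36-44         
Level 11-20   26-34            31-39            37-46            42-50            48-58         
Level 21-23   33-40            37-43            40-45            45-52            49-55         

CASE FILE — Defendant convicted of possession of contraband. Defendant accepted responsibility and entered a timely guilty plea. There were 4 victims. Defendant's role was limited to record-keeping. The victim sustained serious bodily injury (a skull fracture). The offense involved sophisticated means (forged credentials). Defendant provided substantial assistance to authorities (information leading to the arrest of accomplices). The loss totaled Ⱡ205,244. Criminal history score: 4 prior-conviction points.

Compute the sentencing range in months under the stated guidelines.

12-23 months

Base offense level for possession of contraband: 4.
§1 applies (level before this adjustment is 4 < 11, so +1): 4 + 1 = 5.
§2 applies: 5 − 3 = 2.
§3 applies: 2 + 2 = 4.
§4 applies: 4 − 3 = 1.
§5 applies: 1 − 2 = -1.
§6 applies: -1 + 2 = 1.
§7 applies: 1 + 4 = 5.
Final offense level: 5.
Criminal history: 4 prior points → Category Minimal (0-5).
Level 5 falls in the 5-9 band.
Grid: Level 5-9 × Category Minimal = 12-23 months.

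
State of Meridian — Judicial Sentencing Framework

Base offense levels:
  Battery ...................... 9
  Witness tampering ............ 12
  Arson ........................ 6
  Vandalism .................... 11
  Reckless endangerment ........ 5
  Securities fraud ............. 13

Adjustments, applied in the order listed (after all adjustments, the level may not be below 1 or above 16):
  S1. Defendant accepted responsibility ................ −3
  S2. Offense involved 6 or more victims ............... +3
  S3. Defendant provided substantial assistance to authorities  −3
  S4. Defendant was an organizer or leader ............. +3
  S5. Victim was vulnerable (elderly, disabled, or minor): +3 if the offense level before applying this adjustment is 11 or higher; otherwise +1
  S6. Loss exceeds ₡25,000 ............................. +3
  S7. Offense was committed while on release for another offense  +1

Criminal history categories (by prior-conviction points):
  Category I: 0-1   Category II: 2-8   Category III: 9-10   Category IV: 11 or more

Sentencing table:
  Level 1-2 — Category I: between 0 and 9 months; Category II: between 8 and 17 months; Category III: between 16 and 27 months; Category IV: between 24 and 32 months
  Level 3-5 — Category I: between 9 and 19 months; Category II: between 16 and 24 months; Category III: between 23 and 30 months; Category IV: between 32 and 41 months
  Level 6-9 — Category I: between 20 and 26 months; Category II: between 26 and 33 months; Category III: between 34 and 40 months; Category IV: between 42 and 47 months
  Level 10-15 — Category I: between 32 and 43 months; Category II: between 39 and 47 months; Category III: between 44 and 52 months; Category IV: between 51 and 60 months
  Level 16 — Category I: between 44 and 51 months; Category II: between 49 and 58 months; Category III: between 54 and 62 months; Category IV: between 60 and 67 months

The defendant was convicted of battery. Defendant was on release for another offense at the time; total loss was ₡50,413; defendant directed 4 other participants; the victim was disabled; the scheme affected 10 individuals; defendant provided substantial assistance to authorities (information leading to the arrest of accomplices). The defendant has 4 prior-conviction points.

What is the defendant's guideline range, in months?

Base offense level for battery: 9.
S1 does not apply.
S2 applies: 9 + 3 = 12.
S3 applies: 12 − 3 = 9.
S4 applies: 9 + 3 = 12.
S5 applies (level before this adjustment is 12 ≥ 11, so +3): 12 + 3 = 15.
S6 applies: 15 + 3 = 18.
S7 applies: 18 + 1 = 19.
Level 19 exceeds the maximum of 16; capped at 16.
Final offense level: 16.
Criminal history: 4 prior points → Category II (2-8).
Level 16 falls in the 16 band.
Grid: Level 16 × Category II = 49-58 months.

49-58 months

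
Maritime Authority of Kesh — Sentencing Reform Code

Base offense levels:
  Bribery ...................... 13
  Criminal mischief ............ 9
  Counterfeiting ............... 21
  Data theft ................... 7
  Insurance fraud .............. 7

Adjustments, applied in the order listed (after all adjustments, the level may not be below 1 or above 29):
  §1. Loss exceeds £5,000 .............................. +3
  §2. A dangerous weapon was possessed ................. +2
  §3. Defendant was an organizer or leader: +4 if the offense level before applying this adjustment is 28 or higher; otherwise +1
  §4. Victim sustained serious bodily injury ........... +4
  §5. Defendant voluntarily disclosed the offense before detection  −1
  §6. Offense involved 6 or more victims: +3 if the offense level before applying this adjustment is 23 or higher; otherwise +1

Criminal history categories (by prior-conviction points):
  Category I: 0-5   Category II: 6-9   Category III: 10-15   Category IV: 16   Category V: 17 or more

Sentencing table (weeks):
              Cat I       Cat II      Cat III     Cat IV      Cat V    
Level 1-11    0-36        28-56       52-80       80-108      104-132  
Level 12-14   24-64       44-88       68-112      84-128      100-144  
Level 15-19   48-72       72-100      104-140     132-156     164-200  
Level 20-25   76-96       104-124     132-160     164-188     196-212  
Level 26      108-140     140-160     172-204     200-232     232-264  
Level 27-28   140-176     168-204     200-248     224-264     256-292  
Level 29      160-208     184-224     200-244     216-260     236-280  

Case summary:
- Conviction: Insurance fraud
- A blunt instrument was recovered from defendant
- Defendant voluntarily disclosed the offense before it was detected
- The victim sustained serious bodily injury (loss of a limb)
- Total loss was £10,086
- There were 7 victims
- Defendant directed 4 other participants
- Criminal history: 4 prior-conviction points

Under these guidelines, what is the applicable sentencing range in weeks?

Base offense level for insurance fraud: 7.
§1 applies: 7 + 3 = 10.
§2 applies: 10 + 2 = 12.
§3 applies (level before this adjustment is 12 < 28, so +1): 12 + 1 = 13.
§4 applies: 13 + 4 = 17.
§5 applies: 17 − 1 = 16.
§6 applies (level before this adjustment is 16 < 23, so +1): 16 + 1 = 17.
Final offense level: 17.
Criminal history: 4 prior points → Category I (0-5).
Level 17 falls in the 15-19 band.
Grid: Level 15-19 × Category I = 48-72 weeks.

48-72 weeks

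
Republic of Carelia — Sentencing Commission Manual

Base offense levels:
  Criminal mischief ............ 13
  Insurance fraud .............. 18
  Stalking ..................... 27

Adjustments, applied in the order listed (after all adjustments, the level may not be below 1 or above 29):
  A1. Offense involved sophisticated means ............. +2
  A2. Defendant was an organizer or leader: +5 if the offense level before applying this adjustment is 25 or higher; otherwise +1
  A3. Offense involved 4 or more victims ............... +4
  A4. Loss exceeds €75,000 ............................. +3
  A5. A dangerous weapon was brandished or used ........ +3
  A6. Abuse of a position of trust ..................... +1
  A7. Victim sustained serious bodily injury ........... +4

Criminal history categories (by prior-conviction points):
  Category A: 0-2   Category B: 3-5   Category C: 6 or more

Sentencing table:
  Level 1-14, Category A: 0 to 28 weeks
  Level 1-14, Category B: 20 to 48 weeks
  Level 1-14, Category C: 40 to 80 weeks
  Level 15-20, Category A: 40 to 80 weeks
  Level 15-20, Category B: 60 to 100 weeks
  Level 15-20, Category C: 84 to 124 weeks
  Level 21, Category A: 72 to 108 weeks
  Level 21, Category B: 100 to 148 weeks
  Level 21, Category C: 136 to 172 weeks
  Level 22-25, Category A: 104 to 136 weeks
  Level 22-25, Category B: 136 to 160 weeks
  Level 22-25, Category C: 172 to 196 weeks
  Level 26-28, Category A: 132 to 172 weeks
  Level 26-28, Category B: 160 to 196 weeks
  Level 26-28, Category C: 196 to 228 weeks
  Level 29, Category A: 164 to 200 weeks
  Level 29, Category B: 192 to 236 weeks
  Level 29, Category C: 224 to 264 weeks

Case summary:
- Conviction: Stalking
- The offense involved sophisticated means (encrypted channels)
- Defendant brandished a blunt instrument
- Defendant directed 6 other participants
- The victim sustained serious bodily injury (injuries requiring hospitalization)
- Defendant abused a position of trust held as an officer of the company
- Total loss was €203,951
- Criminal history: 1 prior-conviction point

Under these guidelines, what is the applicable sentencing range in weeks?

164-200 weeks

Base offense level for stalking: 27.
A1 applies: 27 + 2 = 29.
A2 applies (level before this adjustment is 29 ≥ 25, so +5): 29 + 5 = 34.
A3 does not apply.
A4 applies: 34 + 3 = 37.
A5 applies: 37 + 3 = 40.
A6 applies: 40 + 1 = 41.
A7 applies: 41 + 4 = 45.
Level 45 exceeds the maximum of 29; capped at 29.
Final offense level: 29.
Criminal history: 1 prior point → Category A (0-2).
Level 29 falls in the 29 band.
Grid: Level 29 × Category A = 164-200 weeks.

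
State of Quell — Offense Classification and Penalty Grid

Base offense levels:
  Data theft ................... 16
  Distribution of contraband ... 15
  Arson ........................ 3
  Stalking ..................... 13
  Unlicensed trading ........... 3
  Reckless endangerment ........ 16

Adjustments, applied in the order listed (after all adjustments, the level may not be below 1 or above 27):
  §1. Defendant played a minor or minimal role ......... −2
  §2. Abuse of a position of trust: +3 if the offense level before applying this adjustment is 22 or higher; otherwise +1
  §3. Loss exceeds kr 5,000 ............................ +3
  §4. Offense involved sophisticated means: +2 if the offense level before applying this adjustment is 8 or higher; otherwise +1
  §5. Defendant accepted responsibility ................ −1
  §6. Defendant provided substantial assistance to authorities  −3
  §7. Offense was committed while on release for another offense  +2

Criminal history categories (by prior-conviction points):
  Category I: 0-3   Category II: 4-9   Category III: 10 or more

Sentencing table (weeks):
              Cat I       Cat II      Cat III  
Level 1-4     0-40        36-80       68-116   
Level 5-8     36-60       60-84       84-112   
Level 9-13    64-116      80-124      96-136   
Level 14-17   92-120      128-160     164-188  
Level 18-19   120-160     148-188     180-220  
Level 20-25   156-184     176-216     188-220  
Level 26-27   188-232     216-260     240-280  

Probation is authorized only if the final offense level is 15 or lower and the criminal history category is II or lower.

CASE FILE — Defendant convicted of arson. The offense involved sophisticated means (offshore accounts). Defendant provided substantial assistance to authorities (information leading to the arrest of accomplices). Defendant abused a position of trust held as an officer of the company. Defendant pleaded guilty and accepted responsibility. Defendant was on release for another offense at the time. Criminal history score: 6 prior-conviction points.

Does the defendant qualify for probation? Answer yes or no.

Base offense level for arson: 3.
§1 does not apply.
§2 applies (level before this adjustment is 3 < 22, so +1): 3 + 1 = 4.
§3 does not apply.
§4 applies (level before this adjustment is 4 < 8, so +1): 4 + 1 = 5.
§5 applies: 5 − 1 = 4.
§6 applies: 4 − 3 = 1.
§7 applies: 1 + 2 = 3.
Final offense level: 3.
Criminal history: 6 prior points → Category II (4-9).
Level 3 falls in the 1-4 band.
Grid: Level 1-4 × Category II = 36-80 weeks.
Probation check: level 3 ≤ 15 and category II ≤ II → eligible.

Yes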